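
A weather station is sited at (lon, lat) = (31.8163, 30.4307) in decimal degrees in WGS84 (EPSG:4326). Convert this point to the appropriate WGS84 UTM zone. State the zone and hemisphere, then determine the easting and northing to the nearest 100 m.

Zone 36N: E 386300 m, N 3367100 m

Longitude 31.8163° lies in the 6° band [30°, 36°), giving zone 36; latitude is north of the equator, so 36N.
Zone 36 central meridian λ₀ = 6×36 − 183 = 33°; Δλ = -1.1837°.
Transverse Mercator on WGS84 with k₀ = 0.9996 gives E = 386327.115 m, N = 3367106.755 m.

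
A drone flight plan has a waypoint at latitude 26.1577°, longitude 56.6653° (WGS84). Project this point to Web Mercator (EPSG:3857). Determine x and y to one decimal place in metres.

x 6307952.3 m, y 3018625.9 m

Web Mercator is spherical with R = a = 6378137 m.
x = R·λ = 6378137 × 0.988996057 = 6307952.342 m.
y = R·ln tan(π/4 + φ/2) = 6378137 × 0.473277057 = 3018625.910 m.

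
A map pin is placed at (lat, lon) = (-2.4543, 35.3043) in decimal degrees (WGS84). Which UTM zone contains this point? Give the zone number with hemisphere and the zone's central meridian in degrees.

Zone 36S, central meridian 33°

UTM zone = ⌊(λ + 180)/6⌋ + 1; 35.3043° ∈ [30°, 36°) → zone 36.
Hemisphere: S (φ < 0).
Central meridian λ₀ = 6×36 − 183 = 33°.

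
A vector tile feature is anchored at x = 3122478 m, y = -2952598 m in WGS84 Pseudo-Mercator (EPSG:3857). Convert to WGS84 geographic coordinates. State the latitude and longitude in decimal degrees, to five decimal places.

R = 6378137 m. λ = x/R = 28.04969712°.
φ = 2·arctan(exp(y/R)) − 90° = 2·arctan(0.62944) − 90° = -25.62409906°.

lat -25.62410°, lon 28.04970°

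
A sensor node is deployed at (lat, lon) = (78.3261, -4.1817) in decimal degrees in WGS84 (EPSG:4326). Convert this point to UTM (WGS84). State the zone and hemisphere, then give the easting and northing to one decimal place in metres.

Longitude -4.1817° lies in the 6° band [-6°, 0°), giving zone 30; latitude is north of the equator, so 30N.
Zone 30 central meridian λ₀ = 6×30 − 183 = -3°; Δλ = -1.1817°.
Transverse Mercator on WGS84 with k₀ = 0.9996 gives E = 473309.334 m, N = 8695032.499 m.

Zone 30N: E 473309.3 m, N 8695032.5 m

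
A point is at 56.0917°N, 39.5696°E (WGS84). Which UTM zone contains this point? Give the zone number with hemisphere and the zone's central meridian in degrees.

UTM zone = ⌊(λ + 180)/6⌋ + 1; 39.5696° ∈ [36°, 42°) → zone 37.
Hemisphere: N (φ ≥ 0).
Central meridian λ₀ = 6×37 − 183 = 39°.

Zone 37N, central meridian 39°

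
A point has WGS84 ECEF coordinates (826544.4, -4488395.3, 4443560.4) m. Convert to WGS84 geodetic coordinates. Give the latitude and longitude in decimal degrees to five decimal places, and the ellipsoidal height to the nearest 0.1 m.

lat 44.42710°, lon -79.56580°, h 2076.7 m

λ = atan2(Y, X) = -79.56579969°; p = √(X²+Y²) = 4563865.5 m.
Bowring's method on WGS84 (a = 6378137 m, b = 6356752.314 m) gives φ = 44.42710016°, h = 2076.663 m.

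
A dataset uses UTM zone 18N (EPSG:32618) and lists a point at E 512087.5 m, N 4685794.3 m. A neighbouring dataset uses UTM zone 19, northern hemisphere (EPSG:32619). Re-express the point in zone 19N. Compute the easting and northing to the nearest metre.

UTM 18N → geographic: φ = 42.32429980°, λ = -74.85329955°.
UTM 19N (λ₀ = -69°) forward: E = 17634.088 m, N = 4702404.491 m.

E 17634 m, N 4702404 m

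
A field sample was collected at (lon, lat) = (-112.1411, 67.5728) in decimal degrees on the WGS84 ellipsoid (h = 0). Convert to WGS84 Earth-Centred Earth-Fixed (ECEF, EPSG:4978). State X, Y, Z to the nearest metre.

X -919725 m, Y -2260356 m, Z 5873080 m

WGS84: a = 6378137 m, e² = 0.006694380; N(φ) = a/√(1−e²sin²φ) = 6396457.159 m.
X = (N+h)·cosφ·cosλ = -919724.559 m; Y = (N+h)·cosφ·sinλ = -2260355.627 m; Z = (N(1−e²)+h)·sinφ = 5873079.675 m.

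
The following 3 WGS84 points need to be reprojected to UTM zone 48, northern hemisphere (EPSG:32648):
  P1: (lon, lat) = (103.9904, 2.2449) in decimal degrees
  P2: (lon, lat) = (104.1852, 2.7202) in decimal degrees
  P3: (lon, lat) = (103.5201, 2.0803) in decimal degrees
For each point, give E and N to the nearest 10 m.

UTM zone 48N: λ₀ = 105°, k₀ = 0.9996.
P1 (2.2449°, 103.9904°) → (387736.610, 248168.922) m.
P2 (2.7202°, 104.1852°) → (409431.581, 300696.663) m.
P3 (2.0803°, 103.5201°) → (335413.612, 230013.840) m.

P1: E 387740 m, N 248170 m; P2: E 409430 m, N 300700 m; P3: E 335410 m, N 230010 m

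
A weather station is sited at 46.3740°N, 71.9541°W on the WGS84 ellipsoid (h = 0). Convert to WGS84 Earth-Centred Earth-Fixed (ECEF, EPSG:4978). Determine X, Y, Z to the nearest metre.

WGS84: a = 6378137 m, e² = 0.006694380; N(φ) = a/√(1−e²sin²φ) = 6389352.699 m.
X = (N+h)·cosφ·cosλ = 1365604.573 m; Y = (N+h)·cosφ·sinλ = -4191470.430 m; Z = (N(1−e²)+h)·sinφ = 4594028.044 m.

X 1365605 m, Y -4191470 m, Z 4594028 m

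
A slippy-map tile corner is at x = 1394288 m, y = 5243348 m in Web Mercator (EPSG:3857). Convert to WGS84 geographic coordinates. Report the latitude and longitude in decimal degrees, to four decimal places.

lat 42.5475°, lon 12.5251°

R = 6378137 m. λ = x/R = 12.52510221°.
φ = 2·arctan(exp(y/R)) − 90° = 2·arctan(2.27523) − 90° = 42.54749732°.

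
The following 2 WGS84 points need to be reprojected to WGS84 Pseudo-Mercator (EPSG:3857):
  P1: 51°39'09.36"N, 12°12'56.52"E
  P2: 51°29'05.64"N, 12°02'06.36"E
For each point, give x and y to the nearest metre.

Web Mercator: x = R·λ, y = R·ln tan(π/4+φ/2), R = 6378137 m.
P1 (51.6526°, 12.2157°) → (1359845.504, 6737553.184) m.
P2 (51.4849°, 12.0351°) → (1339741.204, 6707519.314) m.

P1: x 1359846 m, y 6737553 m; P2: x 1339741 m, y 6707519 m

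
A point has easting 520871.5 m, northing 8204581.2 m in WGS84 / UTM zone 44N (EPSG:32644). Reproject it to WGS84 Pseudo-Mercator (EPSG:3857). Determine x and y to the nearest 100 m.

x 9092100 m, y 12488200 m

Unproject from UTM 44N (λ₀ = 81°) → φ = 73.93210004°, λ = 81.67559947°.
Web Mercator (R = 6378137 m): x = 9092086.144 m, y = 12488179.494 m.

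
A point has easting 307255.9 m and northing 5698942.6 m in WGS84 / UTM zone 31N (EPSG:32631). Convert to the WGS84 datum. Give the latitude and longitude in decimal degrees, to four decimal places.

lat 51.4089°, lon 0.2285°

Zone 31N: λ₀ = 3°, k₀ = 0.9996, false easting 500000 m.
Meridian distance M = (N − FN)/k₀ = 5701223.1 m.
Inverse transverse Mercator on WGS84 gives φ = 51.40889966°, λ = 0.22849969°.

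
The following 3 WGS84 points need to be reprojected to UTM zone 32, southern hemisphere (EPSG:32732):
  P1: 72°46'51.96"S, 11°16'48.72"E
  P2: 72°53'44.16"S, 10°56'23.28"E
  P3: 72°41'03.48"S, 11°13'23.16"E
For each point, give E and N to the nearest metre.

P1: E 575324 m, N 1922507 m; P2: E 563670 m, N 1910136 m; P3: E 573838 m, N 1933369 m

UTM zone 32S: λ₀ = 9°, k₀ = 0.9996.
P1 (-72.7811°, 11.2802°) → (575323.738, 1922506.989) m.
P2 (-72.8956°, 10.9398°) → (563669.741, 1910136.020) m.
P3 (-72.6843°, 11.2231°) → (573838.336, 1933369.137) m.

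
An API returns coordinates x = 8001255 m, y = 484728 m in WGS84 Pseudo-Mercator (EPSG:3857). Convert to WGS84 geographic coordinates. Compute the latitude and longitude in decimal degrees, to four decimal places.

lat 4.3502°, lon 71.8765°

R = 6378137 m. λ = x/R = 71.87649659°.
φ = 2·arctan(exp(y/R)) − 90° = 2·arctan(1.07896) − 90° = 4.35020011°.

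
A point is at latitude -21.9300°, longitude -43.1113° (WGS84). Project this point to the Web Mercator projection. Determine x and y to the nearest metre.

x -4799128 m, y -2503123 m

Web Mercator is spherical with R = a = 6378137 m.
x = R·λ = 6378137 × -0.752434130 = -4799127.963 m.
y = R·ln tan(π/4 + φ/2) = 6378137 × -0.392453623 = -2503122.971 m.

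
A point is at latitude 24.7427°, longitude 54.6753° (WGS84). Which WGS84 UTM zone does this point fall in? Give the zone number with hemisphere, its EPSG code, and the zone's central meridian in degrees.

Zone 40N (EPSG:32640), central meridian 57°

UTM zone = ⌊(λ + 180)/6⌋ + 1; 54.6753° ∈ [54°, 60°) → zone 40.
Hemisphere: N (φ ≥ 0).
Central meridian λ₀ = 6×40 − 183 = 57°.
EPSG code: 32640.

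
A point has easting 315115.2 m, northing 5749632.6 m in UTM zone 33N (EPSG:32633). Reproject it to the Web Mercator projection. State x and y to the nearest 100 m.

Unproject from UTM 33N (λ₀ = 15°) → φ = 51.86680002°, λ = 12.31460006°.
Web Mercator (R = 6378137 m): x = 1370855.007 m, y = 6776076.930 m.

x 1370900 m, y 6776100 m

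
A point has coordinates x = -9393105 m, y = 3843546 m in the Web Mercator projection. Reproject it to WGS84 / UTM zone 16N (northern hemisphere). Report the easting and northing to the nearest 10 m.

Web Mercator inverse (R = 6378137 m) → φ = 32.60920042°, λ = -84.37969787°.
UTM 16N forward: E = 745887.314 m, N = 3610995.549 m.

E 745890 m, N 3611000 m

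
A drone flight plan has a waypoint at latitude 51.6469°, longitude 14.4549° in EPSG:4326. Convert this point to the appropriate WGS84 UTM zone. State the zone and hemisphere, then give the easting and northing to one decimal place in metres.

Longitude 14.4549° lies in the 6° band [12°, 18°), giving zone 33; latitude is north of the equator, so 33N.
Zone 33 central meridian λ₀ = 6×33 − 183 = 15°; Δλ = -0.5451°.
Transverse Mercator on WGS84 with k₀ = 0.9996 gives E = 462285.011 m, N = 5721907.303 m.

Zone 33N: E 462285.0 m, N 5721907.3 m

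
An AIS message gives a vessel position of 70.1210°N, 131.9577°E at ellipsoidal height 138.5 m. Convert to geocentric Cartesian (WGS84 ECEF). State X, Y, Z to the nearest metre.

X -1454356 m, Y 1617626 m, Z 5975774 m

WGS84: a = 6378137 m, e² = 0.006694380; N(φ) = a/√(1−e²sin²φ) = 6397101.654 m.
X = (N+h)·cosφ·cosλ = -1454355.833 m; Y = (N+h)·cosφ·sinλ = 1617625.854 m; Z = (N(1−e²)+h)·sinφ = 5975773.820 m.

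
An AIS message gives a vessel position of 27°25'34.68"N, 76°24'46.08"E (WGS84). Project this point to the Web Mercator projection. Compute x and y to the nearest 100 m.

x 8506200 m, y 3176800 m

Web Mercator is spherical with R = a = 6378137 m.
x = R·λ = 6378137 × 1.333654951 = 8506233.986 m.
y = R·ln tan(π/4 + φ/2) = 6378137 × 0.498081808 = 3176834.007 m.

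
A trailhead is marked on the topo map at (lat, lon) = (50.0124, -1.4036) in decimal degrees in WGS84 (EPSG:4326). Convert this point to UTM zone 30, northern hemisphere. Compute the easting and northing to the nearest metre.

Zone 30 central meridian λ₀ = 6×30 − 183 = -3°; Δλ = +1.5964°.
Transverse Mercator on WGS84 with k₀ = 0.9996 gives E = 614377.329 m, N = 5541230.387 m.

E 614377 m, N 5541230 m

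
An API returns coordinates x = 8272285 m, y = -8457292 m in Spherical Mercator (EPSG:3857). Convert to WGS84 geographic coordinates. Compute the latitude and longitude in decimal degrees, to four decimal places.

R = 6378137 m. λ = x/R = 74.31120050°.
φ = 2·arctan(exp(y/R)) − 90° = 2·arctan(0.26554) − 90° = -60.25750036°.

lat -60.2575°, lon 74.3112°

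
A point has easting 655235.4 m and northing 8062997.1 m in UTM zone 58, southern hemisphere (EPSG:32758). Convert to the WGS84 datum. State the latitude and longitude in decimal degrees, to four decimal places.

lat -17.5139°, lon 166.4623°

Zone 58S: λ₀ = 165°, k₀ = 0.9996, false easting 500000 m, false northing 10000000 m.
Meridian distance M = (N − FN)/k₀ = -1937778.0 m.
Inverse transverse Mercator on WGS84 gives φ = -17.51390002°, λ = 166.46229999°.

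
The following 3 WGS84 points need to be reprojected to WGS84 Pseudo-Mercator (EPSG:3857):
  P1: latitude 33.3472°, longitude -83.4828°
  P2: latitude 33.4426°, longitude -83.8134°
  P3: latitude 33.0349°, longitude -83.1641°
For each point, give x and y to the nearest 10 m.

P1: x -9293260 m, y 3941480 m; P2: x -9330070 m, y 3954200 m; P3: x -9257790 m, y 3899940 m

Web Mercator: x = R·λ, y = R·ln tan(π/4+φ/2), R = 6378137 m.
P1 (33.3472°, -83.4828°) → (-9293262.786, 3941480.157) m.
P2 (33.4426°, -83.8134°) → (-9330065.010, 3954200.149) m.
P3 (33.0349°, -83.1641°) → (-9257785.264, 3899937.271) m.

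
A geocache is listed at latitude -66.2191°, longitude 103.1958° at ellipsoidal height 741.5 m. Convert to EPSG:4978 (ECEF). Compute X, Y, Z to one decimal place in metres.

X -588837.8 m, Y 2511351.0 m, Z -5814520.6 m

WGS84: a = 6378137 m, e² = 0.006694380; N(φ) = a/√(1−e²sin²φ) = 6396089.974 m.
X = (N+h)·cosφ·cosλ = -588837.8495 m; Y = (N+h)·cosφ·sinλ = 2511351.025 m; Z = (N(1−e²)+h)·sinφ = -5814520.640 m.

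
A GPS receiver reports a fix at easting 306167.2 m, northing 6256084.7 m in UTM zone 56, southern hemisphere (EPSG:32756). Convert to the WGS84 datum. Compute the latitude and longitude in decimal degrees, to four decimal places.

Zone 56S: λ₀ = 153°, k₀ = 0.9996, false easting 500000 m, false northing 10000000 m.
Meridian distance M = (N − FN)/k₀ = -3745413.5 m.
Inverse transverse Mercator on WGS84 gives φ = -33.81769959°, λ = 150.90569993°.

lat -33.8177°, lon 150.9057°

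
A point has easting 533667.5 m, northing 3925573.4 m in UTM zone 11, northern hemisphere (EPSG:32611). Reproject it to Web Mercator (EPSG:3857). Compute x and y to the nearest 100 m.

x -12983100 m, y 4228400 m

Unproject from UTM 11N (λ₀ = -117°) → φ = 35.47310016°, λ = -116.62890004°.
Web Mercator (R = 6378137 m): x = -12983069.765 m, y = 4228360.882 m.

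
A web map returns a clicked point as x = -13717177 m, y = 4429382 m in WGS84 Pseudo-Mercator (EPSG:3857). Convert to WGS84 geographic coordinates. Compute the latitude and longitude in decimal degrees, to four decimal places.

R = 6378137 m. λ = x/R = -123.22349754°.
φ = 2·arctan(exp(y/R)) − 90° = 2·arctan(2.00263) − 90° = 36.93019980°.

lat 36.9302°, lon -123.2235°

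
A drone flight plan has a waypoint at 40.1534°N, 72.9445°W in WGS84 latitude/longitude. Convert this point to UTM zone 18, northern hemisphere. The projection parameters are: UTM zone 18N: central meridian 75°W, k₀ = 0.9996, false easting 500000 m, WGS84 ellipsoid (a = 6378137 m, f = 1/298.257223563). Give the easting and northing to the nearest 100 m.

E 675100 m, N 4446800 m

Zone 18 central meridian λ₀ = 6×18 − 183 = -75°; Δλ = +2.0555°.
Transverse Mercator on WGS84 with k₀ = 0.9996 gives E = 675070.014 m, N = 4446808.824 m.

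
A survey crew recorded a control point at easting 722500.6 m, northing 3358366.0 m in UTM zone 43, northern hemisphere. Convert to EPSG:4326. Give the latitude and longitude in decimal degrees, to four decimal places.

Zone 43N: λ₀ = 75°, k₀ = 0.9996, false easting 500000 m.
Meridian distance M = (N − FN)/k₀ = 3359709.9 m.
Inverse transverse Mercator on WGS84 gives φ = 30.33669982°, λ = 77.31449985°.

lat 30.3367°, lon 77.3145°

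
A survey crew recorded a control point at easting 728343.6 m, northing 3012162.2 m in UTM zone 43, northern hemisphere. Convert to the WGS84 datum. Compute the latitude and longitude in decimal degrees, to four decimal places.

lat 27.2133°, lon 77.3055°

Zone 43N: λ₀ = 75°, k₀ = 0.9996, false easting 500000 m.
Meridian distance M = (N − FN)/k₀ = 3013367.5 m.
Inverse transverse Mercator on WGS84 gives φ = 27.21330013°, λ = 77.30550043°.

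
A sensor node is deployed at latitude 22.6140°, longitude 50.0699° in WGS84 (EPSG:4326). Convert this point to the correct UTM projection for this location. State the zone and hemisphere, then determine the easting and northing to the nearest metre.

Zone 39N: E 404410 m, N 2501089 m

Longitude 50.0699° lies in the 6° band [48°, 54°), giving zone 39; latitude is north of the equator, so 39N.
Zone 39 central meridian λ₀ = 6×39 − 183 = 51°; Δλ = -0.9301°.
Transverse Mercator on WGS84 with k₀ = 0.9996 gives E = 404410.083 m, N = 2501089.067 m.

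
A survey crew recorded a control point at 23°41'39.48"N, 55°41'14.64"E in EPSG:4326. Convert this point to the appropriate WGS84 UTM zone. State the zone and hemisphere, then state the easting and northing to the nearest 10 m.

Longitude 55.6874° lies in the 6° band [54°, 60°), giving zone 40; latitude is north of the equator, so 40N.
Zone 40 central meridian λ₀ = 6×40 − 183 = 57°; Δλ = -1.3126°.
Transverse Mercator on WGS84 with k₀ = 0.9996 gives E = 366172.590 m, N = 2620998.061 m.

Zone 40N: E 366170 m, N 2621000 m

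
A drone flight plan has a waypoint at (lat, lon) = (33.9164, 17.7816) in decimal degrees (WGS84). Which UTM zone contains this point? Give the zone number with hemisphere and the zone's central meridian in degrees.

Zone 33N, central meridian 15°

UTM zone = ⌊(λ + 180)/6⌋ + 1; 17.7816° ∈ [12°, 18°) → zone 33.
Hemisphere: N (φ ≥ 0).
Central meridian λ₀ = 6×33 − 183 = 15°.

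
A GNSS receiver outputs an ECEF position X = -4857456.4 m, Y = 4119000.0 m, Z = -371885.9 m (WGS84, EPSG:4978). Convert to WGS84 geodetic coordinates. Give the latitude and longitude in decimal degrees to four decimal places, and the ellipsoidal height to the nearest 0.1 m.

lat -3.3643°, lon 139.7029°, h 1539.7 m

λ = atan2(Y, X) = 139.70289957°; p = √(X²+Y²) = 6368755.3 m.
Bowring's method on WGS84 (a = 6378137 m, b = 6356752.314 m) gives φ = -3.36429958°, h = 1539.688 m.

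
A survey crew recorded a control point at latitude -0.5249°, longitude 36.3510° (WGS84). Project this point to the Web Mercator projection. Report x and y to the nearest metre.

Web Mercator is spherical with R = a = 6378137 m.
x = R·λ = 6378137 × 0.634444636 = 4046574.810 m.
y = R·ln tan(π/4 + φ/2) = 6378137 × -0.009161361 = -58432.418 m.

x 4046575 m, y -58432 m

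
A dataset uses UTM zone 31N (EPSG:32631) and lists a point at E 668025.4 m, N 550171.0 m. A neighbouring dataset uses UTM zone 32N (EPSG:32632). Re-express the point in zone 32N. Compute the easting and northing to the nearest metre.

E 2351 m, N 551670 m

UTM 31N → geographic: φ = 4.97570015°, λ = 4.51550028°.
UTM 32N (λ₀ = 9°) forward: E = 2351.350 m, N = 551670.005 m.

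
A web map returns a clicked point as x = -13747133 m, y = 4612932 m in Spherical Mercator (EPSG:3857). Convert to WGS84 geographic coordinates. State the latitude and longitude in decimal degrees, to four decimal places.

R = 6378137 m. λ = x/R = -123.49259687°.
φ = 2·arctan(exp(y/R)) − 90° = 2·arctan(2.06110) − 90° = 38.23680048°.

lat 38.2368°, lon -123.4926°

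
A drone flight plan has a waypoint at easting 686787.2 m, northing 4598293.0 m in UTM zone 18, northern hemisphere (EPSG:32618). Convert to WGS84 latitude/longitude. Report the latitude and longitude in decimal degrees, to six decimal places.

lat 41.514500°, lon -72.761601°

Zone 18N: λ₀ = -75°, k₀ = 0.9996, false easting 500000 m.
Meridian distance M = (N − FN)/k₀ = 4600133.1 m.
Inverse transverse Mercator on WGS84 gives φ = 41.51449983°, λ = -72.76160053°.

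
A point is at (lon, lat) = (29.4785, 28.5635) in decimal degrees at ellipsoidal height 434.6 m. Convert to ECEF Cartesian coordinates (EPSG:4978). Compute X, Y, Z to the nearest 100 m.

X 4880700 m, Y 2758900 m, Z 3031700 m

WGS84: a = 6378137 m, e² = 0.006694380; N(φ) = a/√(1−e²sin²φ) = 6383023.180 m.
X = (N+h)·cosφ·cosλ = 4880695.927 m; Y = (N+h)·cosφ·sinλ = 2758947.698 m; Z = (N(1−e²)+h)·sinφ = 3031707.500 m.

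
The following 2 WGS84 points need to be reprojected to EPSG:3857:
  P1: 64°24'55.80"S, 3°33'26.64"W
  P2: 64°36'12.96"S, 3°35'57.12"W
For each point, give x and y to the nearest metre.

Web Mercator: x = R·λ, y = R·ln tan(π/4+φ/2), R = 6378137 m.
P1 (-64.4155°, -3.5574°) → (-396007.957, -9456068.995) m.
P2 (-64.6036°, -3.5992°) → (-400661.111, -9504724.206) m.

P1: x -396008 m, y -9456069 m; P2: x -400661 m, y -9504724 m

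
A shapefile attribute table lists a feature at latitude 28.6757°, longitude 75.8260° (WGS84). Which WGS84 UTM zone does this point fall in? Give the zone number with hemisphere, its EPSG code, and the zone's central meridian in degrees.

Zone 43N (EPSG:32643), central meridian 75°

UTM zone = ⌊(λ + 180)/6⌋ + 1; 75.8260° ∈ [72°, 78°) → zone 43.
Hemisphere: N (φ ≥ 0).
Central meridian λ₀ = 6×43 − 183 = 75°.
EPSG code: 32643.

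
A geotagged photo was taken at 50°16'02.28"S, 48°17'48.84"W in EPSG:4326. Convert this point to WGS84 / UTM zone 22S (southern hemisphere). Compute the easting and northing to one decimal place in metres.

E 692634.1 m, N 4428153.3 m

Zone 22 central meridian λ₀ = 6×22 − 183 = -51°; Δλ = +2.7031°.
Transverse Mercator on WGS84 with k₀ = 0.9996 gives E = 692634.056 m, N = 4428153.261 m.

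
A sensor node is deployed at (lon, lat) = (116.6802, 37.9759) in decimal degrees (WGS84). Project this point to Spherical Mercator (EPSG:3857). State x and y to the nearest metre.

x 12988780 m, y 4576022 m

Web Mercator is spherical with R = a = 6378137 m.
x = R·λ = 6378137 × 2.036453662 = 12988780.450 m.
y = R·ln tan(π/4 + φ/2) = 6378137 × 0.717454305 = 4576021.850 m.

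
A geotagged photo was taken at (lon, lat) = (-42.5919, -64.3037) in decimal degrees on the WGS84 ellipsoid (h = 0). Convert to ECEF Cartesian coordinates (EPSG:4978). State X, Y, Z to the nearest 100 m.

X 2041500 m, Y -1876800 m, Z -5724500 m

WGS84: a = 6378137 m, e² = 0.006694380; N(φ) = a/√(1−e²sin²φ) = 6395543.041 m.
X = (N+h)·cosφ·cosλ = 2041545.879 m; Y = (N+h)·cosφ·sinλ = -1876765.078 m; Z = (N(1−e²)+h)·sinφ = -5724475.878 m.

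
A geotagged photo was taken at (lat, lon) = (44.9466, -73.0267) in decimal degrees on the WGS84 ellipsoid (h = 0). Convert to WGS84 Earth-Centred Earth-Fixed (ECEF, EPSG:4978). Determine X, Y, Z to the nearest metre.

WGS84: a = 6378137 m, e² = 0.006694380; N(φ) = a/√(1−e²sin²φ) = 6388818.293 m.
X = (N+h)·cosφ·cosλ = 1320026.807 m; Y = (N+h)·cosφ·sinλ = -4324820.282 m; Z = (N(1−e²)+h)·sinφ = 4483150.193 m.

X 1320027 m, Y -4324820 m, Z 4483150 m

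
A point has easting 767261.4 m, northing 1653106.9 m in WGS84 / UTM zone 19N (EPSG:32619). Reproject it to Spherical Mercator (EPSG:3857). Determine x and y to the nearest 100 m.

x -7404500 m, y 1682200 m

Unproject from UTM 19N (λ₀ = -69°) → φ = 14.93930015°, λ = -66.51539987°.
Web Mercator (R = 6378137 m): x = -7404460.443 m, y = 1682205.691 m.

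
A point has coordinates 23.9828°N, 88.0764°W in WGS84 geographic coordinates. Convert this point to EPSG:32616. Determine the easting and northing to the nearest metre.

Zone 16 central meridian λ₀ = 6×16 − 183 = -87°; Δλ = -1.0764°.
Transverse Mercator on WGS84 with k₀ = 0.9996 gives E = 390499.310 m, N = 2652740.373 m.

E 390499 m, N 2652740 m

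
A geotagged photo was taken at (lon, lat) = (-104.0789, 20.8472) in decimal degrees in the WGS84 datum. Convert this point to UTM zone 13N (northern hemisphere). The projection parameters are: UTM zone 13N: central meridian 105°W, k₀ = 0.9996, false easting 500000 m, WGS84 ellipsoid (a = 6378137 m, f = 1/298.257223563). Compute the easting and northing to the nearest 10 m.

Zone 13 central meridian λ₀ = 6×13 − 183 = -105°; Δλ = +0.9211°.
Transverse Mercator on WGS84 with k₀ = 0.9996 gives E = 595829.020 m, N = 2305511.138 m.

E 595830 m, N 2305510 m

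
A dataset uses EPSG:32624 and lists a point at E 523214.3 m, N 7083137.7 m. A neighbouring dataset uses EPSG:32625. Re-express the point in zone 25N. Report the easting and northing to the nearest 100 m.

UTM 24N → geographic: φ = 63.87469998°, λ = -38.52749947°.
UTM 25N (λ₀ = -33°) forward: E = 228686.165 m, N = 7094814.591 m.

E 228700 m, N 7094800 m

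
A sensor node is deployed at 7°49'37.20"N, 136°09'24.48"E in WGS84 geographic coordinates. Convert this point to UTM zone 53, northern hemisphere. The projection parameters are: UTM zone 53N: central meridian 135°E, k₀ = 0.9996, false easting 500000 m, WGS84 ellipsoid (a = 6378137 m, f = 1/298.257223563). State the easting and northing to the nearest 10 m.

E 627540 m, N 865350 m

Zone 53 central meridian λ₀ = 6×53 − 183 = 135°; Δλ = +1.1568°.
Transverse Mercator on WGS84 with k₀ = 0.9996 gives E = 627539.983 m, N = 865347.868 m.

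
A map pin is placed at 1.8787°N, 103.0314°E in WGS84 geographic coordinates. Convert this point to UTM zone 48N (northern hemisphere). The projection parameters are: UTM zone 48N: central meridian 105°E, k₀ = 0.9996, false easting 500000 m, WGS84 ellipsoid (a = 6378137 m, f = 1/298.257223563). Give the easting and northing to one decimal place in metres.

E 281017.8 m, N 207776.9 m

Zone 48 central meridian λ₀ = 6×48 − 183 = 105°; Δλ = -1.9686°.
Transverse Mercator on WGS84 with k₀ = 0.9996 gives E = 281017.782 m, N = 207776.912 m.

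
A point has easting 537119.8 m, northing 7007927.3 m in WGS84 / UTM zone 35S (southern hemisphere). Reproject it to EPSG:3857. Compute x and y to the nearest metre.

Unproject from UTM 35S (λ₀ = 27°) → φ = -27.05040030°, λ = 27.37429969°.
Web Mercator (R = 6378137 m): x = 3047293.103 m, y = -3129770.013 m.

x 3047293 m, y -3129770 m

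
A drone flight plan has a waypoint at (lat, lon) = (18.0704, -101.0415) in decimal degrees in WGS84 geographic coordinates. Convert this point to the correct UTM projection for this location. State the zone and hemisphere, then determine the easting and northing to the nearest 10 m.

Zone 14N: E 283930 m, N 1999170 m

Longitude -101.0415° lies in the 6° band [-102°, -96°), giving zone 14; latitude is north of the equator, so 14N.
Zone 14 central meridian λ₀ = 6×14 − 183 = -99°; Δλ = -2.0415°.
Transverse Mercator on WGS84 with k₀ = 0.9996 gives E = 283930.207 m, N = 1999168.734 m.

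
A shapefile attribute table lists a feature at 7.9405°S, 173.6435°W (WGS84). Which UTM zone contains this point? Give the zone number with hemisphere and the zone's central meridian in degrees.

Zone 2S, central meridian -171°

UTM zone = ⌊(λ + 180)/6⌋ + 1; -173.6435° ∈ [-174°, -168°) → zone 2.
Hemisphere: S (φ < 0).
Central meridian λ₀ = 6×2 − 183 = -171°.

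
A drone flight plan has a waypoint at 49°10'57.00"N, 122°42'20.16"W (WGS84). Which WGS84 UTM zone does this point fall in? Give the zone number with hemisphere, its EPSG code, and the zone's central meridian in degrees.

UTM zone = ⌊(λ + 180)/6⌋ + 1; -122.7056° ∈ [-126°, -120°) → zone 10.
Hemisphere: N (φ ≥ 0).
Central meridian λ₀ = 6×10 − 183 = -123°.
EPSG code: 32610.

Zone 10N (EPSG:32610), central meridian -123°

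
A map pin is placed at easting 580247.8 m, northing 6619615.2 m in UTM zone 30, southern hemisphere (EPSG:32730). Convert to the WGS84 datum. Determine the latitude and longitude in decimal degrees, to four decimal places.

lat -30.5532°, lon -2.1633°

Zone 30S: λ₀ = -3°, k₀ = 0.9996, false easting 500000 m, false northing 10000000 m.
Meridian distance M = (N − FN)/k₀ = -3381737.5 m.
Inverse transverse Mercator on WGS84 gives φ = -30.55319956°, λ = -2.16330034°.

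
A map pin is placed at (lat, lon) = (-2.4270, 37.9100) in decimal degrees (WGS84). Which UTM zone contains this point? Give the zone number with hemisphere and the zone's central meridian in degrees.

UTM zone = ⌊(λ + 180)/6⌋ + 1; 37.9100° ∈ [36°, 42°) → zone 37.
Hemisphere: S (φ < 0).
Central meridian λ₀ = 6×37 − 183 = 39°.

Zone 37S, central meridian 39°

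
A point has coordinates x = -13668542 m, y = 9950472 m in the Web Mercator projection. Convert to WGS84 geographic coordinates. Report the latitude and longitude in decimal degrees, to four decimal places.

R = 6378137 m. λ = x/R = -122.78660190°.
φ = 2·arctan(exp(y/R)) − 90° = 2·arctan(4.75925) − 90° = 66.26759895°.

lat 66.2676°, lon -122.7866°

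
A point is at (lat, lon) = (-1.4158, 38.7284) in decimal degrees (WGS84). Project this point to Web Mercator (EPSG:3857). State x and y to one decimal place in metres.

Web Mercator is spherical with R = a = 6378137 m.
x = R·λ = 6378137 × 0.675938094 = 4311225.767 m.
y = R·ln tan(π/4 + φ/2) = 6378137 × -0.024712887 = -157622.177 m.

x 4311225.8 m, y -157622.2 m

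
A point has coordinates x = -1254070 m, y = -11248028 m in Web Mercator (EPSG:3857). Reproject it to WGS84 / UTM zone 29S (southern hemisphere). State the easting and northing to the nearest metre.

Web Mercator inverse (R = 6378137 m) → φ = -70.54370096°, λ = -11.26550248°.
UTM 29S forward: E = 415796.743 m, N = 2171922.987 m.

E 415797 m, N 2171923 m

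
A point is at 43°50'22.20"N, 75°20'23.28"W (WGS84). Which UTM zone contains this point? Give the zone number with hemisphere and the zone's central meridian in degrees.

Zone 18N, central meridian -75°

UTM zone = ⌊(λ + 180)/6⌋ + 1; -75.3398° ∈ [-78°, -72°) → zone 18.
Hemisphere: N (φ ≥ 0).
Central meridian λ₀ = 6×18 − 183 = -75°.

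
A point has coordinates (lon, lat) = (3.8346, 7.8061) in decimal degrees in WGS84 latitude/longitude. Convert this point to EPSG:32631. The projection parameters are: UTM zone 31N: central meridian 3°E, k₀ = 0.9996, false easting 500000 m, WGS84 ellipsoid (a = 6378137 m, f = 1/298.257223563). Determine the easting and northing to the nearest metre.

E 592018 m, N 862953 m

Zone 31 central meridian λ₀ = 6×31 − 183 = 3°; Δλ = +0.8346°.
Transverse Mercator on WGS84 with k₀ = 0.9996 gives E = 592018.330 m, N = 862953.037 m.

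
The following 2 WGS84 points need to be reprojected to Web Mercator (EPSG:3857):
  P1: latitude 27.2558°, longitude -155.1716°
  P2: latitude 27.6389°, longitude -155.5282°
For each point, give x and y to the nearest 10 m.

Web Mercator: x = R·λ, y = R·ln tan(π/4+φ/2), R = 6378137 m.
P1 (27.2558°, -155.1716°) → (-17273623.498, 3155467.090) m.
P2 (27.6389°, -155.5282°) → (-17313320.028, 3203523.151) m.

P1: x -17273620 m, y 3155470 m; P2: x -17313320 m, y 3203520 m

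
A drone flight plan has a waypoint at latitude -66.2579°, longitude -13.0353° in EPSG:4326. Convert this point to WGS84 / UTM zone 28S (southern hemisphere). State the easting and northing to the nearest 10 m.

E 588260 m, N 2649960 m

Zone 28 central meridian λ₀ = 6×28 − 183 = -15°; Δλ = +1.9647°.
Transverse Mercator on WGS84 with k₀ = 0.9996 gives E = 588257.883 m, N = 2649957.890 m.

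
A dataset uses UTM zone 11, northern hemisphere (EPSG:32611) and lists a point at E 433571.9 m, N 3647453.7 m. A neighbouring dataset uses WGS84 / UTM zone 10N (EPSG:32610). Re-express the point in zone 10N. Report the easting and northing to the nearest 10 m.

E 994590 m, N 3659670 m

UTM 11N → geographic: φ = 32.96340019°, λ = -117.71080025°.
UTM 10N (λ₀ = -123°) forward: E = 994587.254 m, N = 3659672.129 m.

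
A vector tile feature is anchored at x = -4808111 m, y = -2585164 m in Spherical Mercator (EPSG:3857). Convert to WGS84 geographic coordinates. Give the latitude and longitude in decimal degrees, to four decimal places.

R = 6378137 m. λ = x/R = -43.19199599°.
φ = 2·arctan(exp(y/R)) − 90° = 2·arctan(0.66677) − 90° = -22.61200371°.

lat -22.6120°, lon -43.1920°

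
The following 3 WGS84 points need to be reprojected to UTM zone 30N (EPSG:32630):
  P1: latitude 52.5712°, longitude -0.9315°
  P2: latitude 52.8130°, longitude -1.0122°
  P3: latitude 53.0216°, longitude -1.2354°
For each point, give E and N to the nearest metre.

P1: E 640181 m, N 5826582 m; P2: E 633970 m, N 5853320 m; P3: E 618359 m, N 5876130 m

UTM zone 30N: λ₀ = -3°, k₀ = 0.9996.
P1 (52.5712°, -0.9315°) → (640181.251, 5826581.608) m.
P2 (52.8130°, -1.0122°) → (633970.436, 5853320.395) m.
P3 (53.0216°, -1.2354°) → (618358.695, 5876129.568) m.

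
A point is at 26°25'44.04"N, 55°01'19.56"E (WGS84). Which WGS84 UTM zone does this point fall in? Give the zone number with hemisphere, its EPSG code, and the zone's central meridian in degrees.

UTM zone = ⌊(λ + 180)/6⌋ + 1; 55.0221° ∈ [54°, 60°) → zone 40.
Hemisphere: N (φ ≥ 0).
Central meridian λ₀ = 6×40 − 183 = 57°.
EPSG code: 32640.

Zone 40N (EPSG:32640), central meridian 57°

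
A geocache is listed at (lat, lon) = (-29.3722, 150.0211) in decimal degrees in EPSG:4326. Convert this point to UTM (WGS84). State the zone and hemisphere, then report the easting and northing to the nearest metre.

Longitude 150.0211° lies in the 6° band [150°, 156°), giving zone 56; latitude is south of the equator, so 56S.
Zone 56 central meridian λ₀ = 6×56 − 183 = 153°; Δλ = -2.9789°.
Transverse Mercator on WGS84 with k₀ = 0.9996 gives E = 210832.785 m, N = 6747087.540 m.

Zone 56S: E 210833 m, N 6747088 m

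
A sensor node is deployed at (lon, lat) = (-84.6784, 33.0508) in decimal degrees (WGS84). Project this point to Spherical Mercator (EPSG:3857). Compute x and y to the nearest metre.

Web Mercator is spherical with R = a = 6378137 m.
x = R·λ = 6378137 × -1.477916885 = -9426356.369 m.
y = R·ln tan(π/4 + φ/2) = 6378137 × 0.611785033 = 3902048.757 m.

x -9426356 m, y 3902049 m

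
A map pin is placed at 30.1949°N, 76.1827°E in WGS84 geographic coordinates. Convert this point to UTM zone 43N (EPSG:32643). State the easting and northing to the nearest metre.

E 613849 m, N 3340973 m

Zone 43 central meridian λ₀ = 6×43 − 183 = 75°; Δλ = +1.1827°.
Transverse Mercator on WGS84 with k₀ = 0.9996 gives E = 613849.146 m, N = 3340973.202 m.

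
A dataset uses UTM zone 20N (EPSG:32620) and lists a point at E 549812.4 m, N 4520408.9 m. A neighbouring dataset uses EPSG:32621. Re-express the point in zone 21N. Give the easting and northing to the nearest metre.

UTM 20N → geographic: φ = 40.83320023°, λ = -62.40919957°.
UTM 21N (λ₀ = -57°) forward: E = 43834.223 m, N = 4534343.106 m.

E 43834 m, N 4534343 m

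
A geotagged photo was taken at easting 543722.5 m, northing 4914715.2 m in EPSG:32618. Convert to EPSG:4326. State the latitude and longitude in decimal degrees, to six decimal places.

lat 44.384400°, lon -74.451100°

Zone 18N: λ₀ = -75°, k₀ = 0.9996, false easting 500000 m.
Meridian distance M = (N − FN)/k₀ = 4916681.9 m.
Inverse transverse Mercator on WGS84 gives φ = 44.38439965°, λ = -74.45109954°.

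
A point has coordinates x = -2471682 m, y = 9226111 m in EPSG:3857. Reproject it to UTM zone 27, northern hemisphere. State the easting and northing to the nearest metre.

E 440106 m, N 7042843 m

Web Mercator inverse (R = 6378137 m) → φ = 63.50879815°, λ = -22.20349718°.
UTM 27N forward: E = 440105.832 m, N = 7042843.083 m.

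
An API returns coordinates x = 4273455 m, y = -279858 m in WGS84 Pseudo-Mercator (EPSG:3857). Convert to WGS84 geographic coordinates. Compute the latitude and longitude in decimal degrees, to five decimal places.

R = 6378137 m. λ = x/R = 38.38909942°.
φ = 2·arctan(exp(y/R)) − 90° = 2·arctan(0.95707) − 90° = -2.51320089°.

lat -2.51320°, lon 38.38910°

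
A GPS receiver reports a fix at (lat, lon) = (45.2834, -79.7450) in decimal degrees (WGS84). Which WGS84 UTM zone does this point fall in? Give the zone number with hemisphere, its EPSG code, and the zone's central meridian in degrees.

Zone 17N (EPSG:32617), central meridian -81°

UTM zone = ⌊(λ + 180)/6⌋ + 1; -79.7450° ∈ [-84°, -78°) → zone 17.
Hemisphere: N (φ ≥ 0).
Central meridian λ₀ = 6×17 − 183 = -81°.
EPSG code: 32617.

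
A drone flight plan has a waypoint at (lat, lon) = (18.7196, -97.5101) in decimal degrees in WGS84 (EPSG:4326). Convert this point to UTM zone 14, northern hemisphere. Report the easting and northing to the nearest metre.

E 657087 m, N 2070458 m

Zone 14 central meridian λ₀ = 6×14 − 183 = -99°; Δλ = +1.4899°.
Transverse Mercator on WGS84 with k₀ = 0.9996 gives E = 657086.757 m, N = 2070457.869 m.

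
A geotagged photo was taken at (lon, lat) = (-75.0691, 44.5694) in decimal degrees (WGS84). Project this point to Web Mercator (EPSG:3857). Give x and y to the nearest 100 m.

x -8356700 m, y 5554000 m

Web Mercator is spherical with R = a = 6378137 m.
x = R·λ = 6378137 × -1.310202962 = -8356653.986 m.
y = R·ln tan(π/4 + φ/2) = 6378137 × 0.870784864 = 5553985.159 m.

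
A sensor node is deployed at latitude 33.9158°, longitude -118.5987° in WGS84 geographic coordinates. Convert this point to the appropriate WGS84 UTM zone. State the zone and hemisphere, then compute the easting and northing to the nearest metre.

Zone 11N: E 352211 m, N 3753971 m

Longitude -118.5987° lies in the 6° band [-120°, -114°), giving zone 11; latitude is north of the equator, so 11N.
Zone 11 central meridian λ₀ = 6×11 − 183 = -117°; Δλ = -1.5987°.
Transverse Mercator on WGS84 with k₀ = 0.9996 gives E = 352210.717 m, N = 3753970.751 m.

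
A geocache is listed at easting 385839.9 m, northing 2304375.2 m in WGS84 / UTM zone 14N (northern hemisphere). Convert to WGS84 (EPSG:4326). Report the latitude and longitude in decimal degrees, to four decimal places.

Zone 14N: λ₀ = -99°, k₀ = 0.9996, false easting 500000 m.
Meridian distance M = (N − FN)/k₀ = 2305297.3 m.
Inverse transverse Mercator on WGS84 gives φ = 20.83589959°, λ = -100.09719990°.

lat 20.8359°, lon -100.0972°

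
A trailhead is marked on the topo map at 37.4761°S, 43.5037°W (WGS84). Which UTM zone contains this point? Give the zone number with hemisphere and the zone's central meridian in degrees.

Zone 23S, central meridian -45°

UTM zone = ⌊(λ + 180)/6⌋ + 1; -43.5037° ∈ [-48°, -42°) → zone 23.
Hemisphere: S (φ < 0).
Central meridian λ₀ = 6×23 − 183 = -45°.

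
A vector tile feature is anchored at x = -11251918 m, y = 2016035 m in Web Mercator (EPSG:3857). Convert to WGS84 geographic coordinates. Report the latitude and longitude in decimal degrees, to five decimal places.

R = 6378137 m. λ = x/R = -101.07769915°.
φ = 2·arctan(exp(y/R)) − 90° = 2·arctan(1.37175) − 90° = 17.81610382°.

lat 17.81610°, lon -101.07770°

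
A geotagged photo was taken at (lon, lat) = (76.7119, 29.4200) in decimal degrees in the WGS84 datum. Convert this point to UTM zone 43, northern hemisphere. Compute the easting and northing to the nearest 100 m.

E 666100 m, N 3255700 m

Zone 43 central meridian λ₀ = 6×43 − 183 = 75°; Δλ = +1.7119°.
Transverse Mercator on WGS84 with k₀ = 0.9996 gives E = 666073.317 m, N = 3255738.390 m.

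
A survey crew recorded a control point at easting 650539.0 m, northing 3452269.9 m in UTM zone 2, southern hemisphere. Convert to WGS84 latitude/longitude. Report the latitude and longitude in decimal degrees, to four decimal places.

Zone 2S: λ₀ = -171°, k₀ = 0.9996, false easting 500000 m, false northing 10000000 m.
Meridian distance M = (N − FN)/k₀ = -6550350.2 m.
Inverse transverse Mercator on WGS84 gives φ = -59.04240023°, λ = -168.37609956°.

lat -59.0424°, lon -168.3761°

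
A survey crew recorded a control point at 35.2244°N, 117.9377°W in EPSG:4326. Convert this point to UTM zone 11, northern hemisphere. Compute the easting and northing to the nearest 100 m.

E 414700 m, N 3898300 m

Zone 11 central meridian λ₀ = 6×11 − 183 = -117°; Δλ = -0.9377°.
Transverse Mercator on WGS84 with k₀ = 0.9996 gives E = 414666.294 m, N = 3898331.410 m.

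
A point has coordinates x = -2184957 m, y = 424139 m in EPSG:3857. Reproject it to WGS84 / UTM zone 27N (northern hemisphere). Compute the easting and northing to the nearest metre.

Web Mercator inverse (R = 6378137 m) → φ = 3.80730045°, λ = -19.62780268°.
UTM 27N forward: E = 652371.003 m, N = 420948.481 m.

E 652371 m, N 420948 m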